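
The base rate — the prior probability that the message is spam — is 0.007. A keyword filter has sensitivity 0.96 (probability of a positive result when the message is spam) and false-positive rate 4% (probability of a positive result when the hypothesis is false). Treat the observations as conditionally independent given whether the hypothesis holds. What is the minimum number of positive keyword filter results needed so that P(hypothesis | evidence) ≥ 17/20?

3

Prior odds = 0.007/0.993 = 7/993.
Likelihood ratio of a positive result = 0.96/0.04 = 24.
Target posterior odds = 0.85/0.15 = 17/3.
Require 24ⁿ ≥ 17/3 ÷ (7/993) = 5627/7.
24² = 576 falls short of 5627/7 but 24³ = 13824 reaches it, so n = 3.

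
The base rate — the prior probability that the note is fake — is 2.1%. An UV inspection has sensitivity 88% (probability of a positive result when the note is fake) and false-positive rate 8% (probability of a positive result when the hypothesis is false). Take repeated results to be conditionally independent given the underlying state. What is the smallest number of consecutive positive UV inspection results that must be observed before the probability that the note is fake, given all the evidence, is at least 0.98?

4

Prior odds: 0.021 ÷ 0.979 = 21/979.
Likelihood ratio of a positive result = 0.88/0.08 = 11.
Target odds: 0.98 ÷ 0.02 = 49.
Require 11ⁿ ≥ 49 ÷ (21/979) = 6853/3.
11³ = 1331 falls short of 6853/3 but 11⁴ = 14641 reaches it, so n = 4.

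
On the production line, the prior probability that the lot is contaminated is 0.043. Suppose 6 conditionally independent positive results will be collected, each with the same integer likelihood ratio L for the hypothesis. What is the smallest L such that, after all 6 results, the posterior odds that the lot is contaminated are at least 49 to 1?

Prior odds = 0.043/0.957 = 43/957.
Target odds = 49.
Need L⁶ ≥ 49 ÷ (43/957) = 46893/43.
3⁶ = 729 < 46893/43 ≤ 4096 = 4⁶, so L = 4.

4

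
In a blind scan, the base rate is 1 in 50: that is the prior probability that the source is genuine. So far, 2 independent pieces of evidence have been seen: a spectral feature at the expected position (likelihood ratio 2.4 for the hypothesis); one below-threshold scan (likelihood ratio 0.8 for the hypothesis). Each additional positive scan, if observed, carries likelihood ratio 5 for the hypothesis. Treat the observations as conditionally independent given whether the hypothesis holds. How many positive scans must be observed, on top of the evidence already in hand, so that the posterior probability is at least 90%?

4

Prior odds = 0.02/0.98 = 1/49.
Combined Bayes factor of the evidence already in hand = 2.4 × 0.8 = 1.92.
Odds after that evidence = (1/49) × 1.92 = 48/1225.
Target odds = 0.9/0.1 = 9.
Need 5ⁿ ≥ 9 ÷ (48/1225) = 229.6875.
5³ = 125 falls short of 229.6875 but 5⁴ = 625 reaches it, so n = 4.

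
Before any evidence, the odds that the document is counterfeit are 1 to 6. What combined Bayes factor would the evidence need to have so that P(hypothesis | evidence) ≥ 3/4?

18

Prior odds = 1/6.
Target odds = 0.75/0.25 = 3.
Required Bayes factor = 3 ÷ (1/6) = 18.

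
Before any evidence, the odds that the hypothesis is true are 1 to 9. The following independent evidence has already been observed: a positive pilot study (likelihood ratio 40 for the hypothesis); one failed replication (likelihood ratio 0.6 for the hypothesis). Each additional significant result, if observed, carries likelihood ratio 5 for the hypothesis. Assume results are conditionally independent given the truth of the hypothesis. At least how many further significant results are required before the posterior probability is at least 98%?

2

Prior odds = 1/9.
Combined Bayes factor of the evidence already in hand = 40 × 0.6 = 24.
Odds after that evidence = (1/9) × 24 = 8/3.
Target odds = 0.98/0.02 = 49.
Need 5ⁿ ≥ 49 ÷ (8/3) = 18.375.
5¹ = 5 falls short of 18.375 but 5² = 25 reaches it, so n = 2.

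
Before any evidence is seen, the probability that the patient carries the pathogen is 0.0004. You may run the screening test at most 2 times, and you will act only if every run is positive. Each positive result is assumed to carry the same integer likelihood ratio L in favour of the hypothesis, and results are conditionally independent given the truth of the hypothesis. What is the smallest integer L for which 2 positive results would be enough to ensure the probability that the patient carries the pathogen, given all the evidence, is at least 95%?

218

Prior odds = 0.0004/0.9996 = 1/2499.
Target odds = 0.95/0.05 = 19.
Need L² ≥ 19 ÷ (1/2499) = 47481.
217² = 47089 < 47481 ≤ 47524 = 218², so L = 218.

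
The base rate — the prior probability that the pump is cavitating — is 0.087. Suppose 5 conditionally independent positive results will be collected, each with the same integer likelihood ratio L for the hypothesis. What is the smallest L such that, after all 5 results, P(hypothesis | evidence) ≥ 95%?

3

Prior odds = 0.087/0.913 = 87/913.
Target odds = 0.95/0.05 = 19.
Need L⁵ ≥ 19 ÷ (87/913) = 17347/87.
2⁵ = 32 < 17347/87 ≤ 243 = 3⁵, so L = 3.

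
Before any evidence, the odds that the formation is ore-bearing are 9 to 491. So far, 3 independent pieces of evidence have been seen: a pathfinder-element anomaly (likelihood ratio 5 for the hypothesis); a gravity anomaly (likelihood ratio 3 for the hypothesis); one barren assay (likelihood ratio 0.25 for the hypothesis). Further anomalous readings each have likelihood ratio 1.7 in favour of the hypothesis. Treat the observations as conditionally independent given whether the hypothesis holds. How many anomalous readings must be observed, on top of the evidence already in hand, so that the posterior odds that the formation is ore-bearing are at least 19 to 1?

Prior odds = 9/491.
Combined Bayes factor of the evidence already in hand = 5 × 3 × 0.25 = 3.75.
Odds after that evidence = (9/491) × 3.75 = 135/1964.
Target odds = 19.
Need 1.7ⁿ ≥ 19 ÷ (135/1964) = 37316/135.
1.7¹⁰ ≈201.599 falls short of 37316/135 but 1.7¹¹ ≈342.719 reaches it, so n = 11.

11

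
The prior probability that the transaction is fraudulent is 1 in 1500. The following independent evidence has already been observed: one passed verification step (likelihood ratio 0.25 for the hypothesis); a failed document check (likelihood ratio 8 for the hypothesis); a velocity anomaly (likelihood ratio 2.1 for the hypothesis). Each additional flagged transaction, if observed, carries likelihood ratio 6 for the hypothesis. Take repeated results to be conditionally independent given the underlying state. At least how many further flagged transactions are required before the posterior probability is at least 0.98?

Prior odds = (1/1500)/(1499/1500) = 1/1499.
Combined Bayes factor of the evidence already in hand = 0.25 × 8 × 2.1 = 4.2.
Odds after that evidence = (1/1499) × 4.2 = 21/7495.
Target odds = 0.98/0.02 = 49.
Need 6ⁿ ≥ 49 ÷ (21/7495) = 52465/3.
6⁵ = 7776 falls short of 52465/3 but 6⁶ = 46656 reaches it, so n = 6.

6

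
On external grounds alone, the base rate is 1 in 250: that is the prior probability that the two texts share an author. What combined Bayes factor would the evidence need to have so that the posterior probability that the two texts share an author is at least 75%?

Prior odds = 0.004/0.996 = 1/249.
Target odds = 0.75/0.25 = 3.
Required Bayes factor = 3 ÷ (1/249) = 747.

747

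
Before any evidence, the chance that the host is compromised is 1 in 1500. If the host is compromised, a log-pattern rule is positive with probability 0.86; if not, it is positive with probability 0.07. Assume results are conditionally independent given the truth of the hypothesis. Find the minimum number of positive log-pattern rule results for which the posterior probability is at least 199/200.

Prior odds: (1/1500) ÷ (1499/1500) = 1/1499.
Likelihood ratio of a positive = 0.86/0.07 = 86/7.
Target odds: 0.995 ÷ 0.005 = 199.
Require (86/7)ⁿ ≥ 199 ÷ (1/1499) = 298301.
(86/7)⁵ ≈279899 falls short of 298301 but (86/7)⁶ ≈3.43876e+06 reaches it, so n = 6.

6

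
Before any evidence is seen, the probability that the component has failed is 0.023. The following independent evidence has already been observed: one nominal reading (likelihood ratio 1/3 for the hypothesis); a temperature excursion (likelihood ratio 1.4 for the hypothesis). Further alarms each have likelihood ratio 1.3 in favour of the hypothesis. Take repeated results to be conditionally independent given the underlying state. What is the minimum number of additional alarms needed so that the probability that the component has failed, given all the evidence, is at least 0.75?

Prior odds = 0.023/0.977 = 23/977.
Combined Bayes factor of the evidence already in hand = (1/3) × 1.4 = 7/15.
Odds after that evidence = (23/977) × 7/15 = 161/14655.
Target odds = 0.75/0.25 = 3.
Need 1.3ⁿ ≥ 3 ÷ (161/14655) = 43965/161.
1.3²¹ ≈247.065 falls short of 43965/161 but 1.3²² ≈321.184 reaches it, so n = 22.

22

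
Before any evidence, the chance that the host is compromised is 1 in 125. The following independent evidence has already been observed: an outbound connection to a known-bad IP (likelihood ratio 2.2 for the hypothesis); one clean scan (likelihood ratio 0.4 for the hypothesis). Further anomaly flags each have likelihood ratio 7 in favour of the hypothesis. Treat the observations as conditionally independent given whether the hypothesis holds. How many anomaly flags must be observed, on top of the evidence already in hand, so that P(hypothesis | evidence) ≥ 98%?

5

Prior odds = 0.008/0.992 = 1/124.
Combined Bayes factor of the evidence already in hand = 2.2 × 0.4 = 0.88.
Odds after that evidence = (1/124) × 0.88 = 11/1550.
Target odds = 0.98/0.02 = 49.
Need 7ⁿ ≥ 49 ÷ (11/1550) = 75950/11.
7⁴ = 2401 falls short of 75950/11 but 7⁵ = 16807 reaches it, so n = 5.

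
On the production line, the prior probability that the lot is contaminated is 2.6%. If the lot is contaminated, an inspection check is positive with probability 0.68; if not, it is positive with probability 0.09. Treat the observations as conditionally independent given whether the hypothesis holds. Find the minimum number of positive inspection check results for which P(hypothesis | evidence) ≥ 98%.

Prior odds = 0.026/0.974 = 13/487.
Likelihood ratio of a positive = 0.68/0.09 = 68/9.
Target posterior odds = 0.98/0.02 = 49.
Require (68/9)ⁿ ≥ 49 ÷ (13/487) = 23863/13.
(68/9)³ = 314432/729 falls short of 23863/13 but (68/9)⁴ = 21381376/6561 reaches it, so n = 4.

4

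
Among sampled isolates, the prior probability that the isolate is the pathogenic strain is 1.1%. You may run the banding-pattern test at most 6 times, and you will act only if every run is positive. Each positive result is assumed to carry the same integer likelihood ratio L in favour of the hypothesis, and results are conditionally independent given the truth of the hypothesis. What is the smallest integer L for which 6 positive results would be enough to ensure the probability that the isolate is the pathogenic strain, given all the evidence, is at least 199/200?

6

Prior odds = 0.011/0.989 = 11/989.
Target odds = 0.995/0.005 = 199.
Need L⁶ ≥ 199 ÷ (11/989) = 196811/11.
5⁶ = 15625 < 196811/11 ≤ 46656 = 6⁶, so L = 6.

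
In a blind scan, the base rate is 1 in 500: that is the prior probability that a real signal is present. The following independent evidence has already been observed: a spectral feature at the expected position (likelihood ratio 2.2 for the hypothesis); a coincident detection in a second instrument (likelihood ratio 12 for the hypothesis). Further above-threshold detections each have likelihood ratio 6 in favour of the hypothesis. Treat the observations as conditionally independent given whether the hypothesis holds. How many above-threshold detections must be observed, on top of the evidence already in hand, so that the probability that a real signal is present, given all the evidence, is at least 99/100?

5

Prior odds = 0.002/0.998 = 1/499.
Combined Bayes factor of the evidence already in hand = 2.2 × 12 = 26.4.
Odds after that evidence = (1/499) × 26.4 = 132/2495.
Target odds = 0.99/0.01 = 99.
Need 6ⁿ ≥ 99 ÷ (132/2495) = 1871.25.
6⁴ = 1296 falls short of 1871.25 but 6⁵ = 7776 reaches it, so n = 5.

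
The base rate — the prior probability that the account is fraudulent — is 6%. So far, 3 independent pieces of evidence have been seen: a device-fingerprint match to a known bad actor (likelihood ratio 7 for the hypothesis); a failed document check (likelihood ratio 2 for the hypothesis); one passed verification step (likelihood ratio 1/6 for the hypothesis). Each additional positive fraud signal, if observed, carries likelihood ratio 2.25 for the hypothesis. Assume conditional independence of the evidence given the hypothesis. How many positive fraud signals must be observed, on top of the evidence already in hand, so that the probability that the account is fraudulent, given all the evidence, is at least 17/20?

5

Prior odds = 0.06/0.94 = 3/47.
Combined Bayes factor of the evidence already in hand = 7 × 2 × (1/6) = 7/3.
Odds after that evidence = (3/47) × 7/3 = 7/47.
Target odds = 0.85/0.15 = 17/3.
Need 2.25ⁿ ≥ 17/3 ÷ (7/47) = 799/21.
2.25⁴ = 25.62890625 falls short of 799/21 but 2.25⁵ = 59049/1024 reaches it, so n = 5.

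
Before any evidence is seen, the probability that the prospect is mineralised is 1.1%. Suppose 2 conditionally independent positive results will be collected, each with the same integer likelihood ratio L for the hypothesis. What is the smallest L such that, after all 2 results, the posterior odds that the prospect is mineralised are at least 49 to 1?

Prior odds = 0.011/0.989 = 11/989.
Target odds = 49.
Need L² ≥ 49 ÷ (11/989) = 48461/11.
66² = 4356 < 48461/11 ≤ 4489 = 67², so L = 67.

67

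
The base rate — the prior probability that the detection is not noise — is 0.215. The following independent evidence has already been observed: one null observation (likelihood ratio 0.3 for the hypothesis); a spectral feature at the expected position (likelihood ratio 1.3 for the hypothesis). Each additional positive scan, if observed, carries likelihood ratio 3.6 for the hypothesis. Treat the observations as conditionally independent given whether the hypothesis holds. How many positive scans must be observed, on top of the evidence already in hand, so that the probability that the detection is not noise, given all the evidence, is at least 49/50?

Prior odds = 0.215/0.785 = 43/157.
Combined Bayes factor of the evidence already in hand = 0.3 × 1.3 = 0.39.
Odds after that evidence = (43/157) × 0.39 = 1677/15700.
Target odds = 0.98/0.02 = 49.
Need 3.6ⁿ ≥ 49 ÷ (1677/15700) = 769300/1677.
3.6⁴ = 167.9616 falls short of 769300/1677 but 3.6⁵ = 604.66176 reaches it, so n = 5.

5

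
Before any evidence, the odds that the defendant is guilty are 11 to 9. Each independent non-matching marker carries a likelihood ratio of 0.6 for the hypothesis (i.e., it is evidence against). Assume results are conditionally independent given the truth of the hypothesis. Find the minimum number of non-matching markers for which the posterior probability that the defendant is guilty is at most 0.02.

Prior odds = 11/9.
Likelihood ratio per non-matching marker = 0.6.
Target posterior odds = 0.02/0.98 = 1/49.
Need (11/9) × 0.6ⁿ ≤ 1/49, i.e. 0.6ⁿ ≤ 9/539.
0.6⁸ = 6561/390625 is still above 9/539 but 0.6⁹ = 19683/1953125 is at or below it, so n = 9.

9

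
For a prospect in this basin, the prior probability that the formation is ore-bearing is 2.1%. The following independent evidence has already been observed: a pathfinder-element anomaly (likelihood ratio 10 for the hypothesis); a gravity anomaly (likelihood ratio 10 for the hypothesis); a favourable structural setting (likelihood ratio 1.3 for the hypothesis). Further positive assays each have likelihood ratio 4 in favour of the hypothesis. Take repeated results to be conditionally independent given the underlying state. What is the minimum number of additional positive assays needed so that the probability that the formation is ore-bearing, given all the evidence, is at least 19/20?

2

Prior odds = 0.021/0.979 = 21/979.
Combined Bayes factor of the evidence already in hand = 10 × 10 × 1.3 = 130.
Odds after that evidence = (21/979) × 130 = 2730/979.
Target odds = 0.95/0.05 = 19.
Need 4ⁿ ≥ 19 ÷ (2730/979) = 18601/2730.
4¹ = 4 falls short of 18601/2730 but 4² = 16 reaches it, so n = 2.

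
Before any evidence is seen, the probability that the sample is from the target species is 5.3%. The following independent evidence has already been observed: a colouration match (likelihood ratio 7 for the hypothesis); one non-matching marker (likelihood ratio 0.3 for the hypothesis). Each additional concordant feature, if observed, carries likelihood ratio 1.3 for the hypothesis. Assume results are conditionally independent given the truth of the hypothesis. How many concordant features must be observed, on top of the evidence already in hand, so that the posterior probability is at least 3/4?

13

Prior odds = 0.053/0.947 = 53/947.
Combined Bayes factor of the evidence already in hand = 7 × 0.3 = 2.1.
Odds after that evidence = (53/947) × 2.1 = 1113/9470.
Target odds = 0.75/0.25 = 3.
Need 1.3ⁿ ≥ 3 ÷ (1113/9470) = 9470/371.
1.3¹² ≈23.2981 falls short of 9470/371 but 1.3¹³ ≈30.2875 reaches it, so n = 13.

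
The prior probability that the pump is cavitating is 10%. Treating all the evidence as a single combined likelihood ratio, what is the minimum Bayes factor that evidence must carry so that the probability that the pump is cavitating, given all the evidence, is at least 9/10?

Prior odds = 0.1/0.9 = 1/9.
Target odds = 0.9/0.1 = 9.
Required Bayes factor = 9 ÷ (1/9) = 81.

81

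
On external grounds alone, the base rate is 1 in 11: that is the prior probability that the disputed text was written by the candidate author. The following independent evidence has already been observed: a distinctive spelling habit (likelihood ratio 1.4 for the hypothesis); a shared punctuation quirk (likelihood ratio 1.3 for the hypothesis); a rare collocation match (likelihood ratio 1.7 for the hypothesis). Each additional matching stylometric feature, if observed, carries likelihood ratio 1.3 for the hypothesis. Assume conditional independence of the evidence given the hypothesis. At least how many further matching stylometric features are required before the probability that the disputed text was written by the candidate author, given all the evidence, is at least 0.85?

12

Prior odds = (1/11)/(10/11) = 0.1.
Combined Bayes factor of the evidence already in hand = 1.4 × 1.3 × 1.7 = 3.094.
Odds after that evidence = 0.1 × 3.094 = 0.3094.
Target odds = 0.85/0.15 = 17/3.
Need 1.3ⁿ ≥ 17/3 ÷ 0.3094 = 5000/273.
1.3¹¹ ≈17.9216 falls short of 5000/273 but 1.3¹² ≈23.2981 reaches it, so n = 12.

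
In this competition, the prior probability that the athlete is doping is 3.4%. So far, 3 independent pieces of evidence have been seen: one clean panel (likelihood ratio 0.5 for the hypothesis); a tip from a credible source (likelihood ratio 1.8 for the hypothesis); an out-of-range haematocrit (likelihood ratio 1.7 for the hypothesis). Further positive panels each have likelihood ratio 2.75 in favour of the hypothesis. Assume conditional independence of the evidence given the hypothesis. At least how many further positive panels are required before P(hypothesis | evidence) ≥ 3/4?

4

Prior odds = 0.034/0.966 = 17/483.
Combined Bayes factor of the evidence already in hand = 0.5 × 1.8 × 1.7 = 1.53.
Odds after that evidence = (17/483) × 1.53 = 867/16100.
Target odds = 0.75/0.25 = 3.
Need 2.75ⁿ ≥ 3 ÷ (867/16100) = 16100/289.
2.75³ = 20.796875 falls short of 16100/289 but 2.75⁴ = 57.19140625 reaches it, so n = 4.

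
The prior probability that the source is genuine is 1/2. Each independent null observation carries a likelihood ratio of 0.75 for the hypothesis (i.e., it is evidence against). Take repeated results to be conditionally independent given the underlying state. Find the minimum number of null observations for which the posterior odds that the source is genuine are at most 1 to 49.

14

Prior odds = 0.5/0.5 = 1.
Likelihood ratio per null observation = 0.75.
Target odds = 1/49.
Require 0.75ⁿ ≤ 1/49 ÷ 1 = 1/49.
0.75¹³ = 1594323/67108864 is still above 1/49 but 0.75¹⁴ = 4782969/268435456 is at or below it, so n = 14.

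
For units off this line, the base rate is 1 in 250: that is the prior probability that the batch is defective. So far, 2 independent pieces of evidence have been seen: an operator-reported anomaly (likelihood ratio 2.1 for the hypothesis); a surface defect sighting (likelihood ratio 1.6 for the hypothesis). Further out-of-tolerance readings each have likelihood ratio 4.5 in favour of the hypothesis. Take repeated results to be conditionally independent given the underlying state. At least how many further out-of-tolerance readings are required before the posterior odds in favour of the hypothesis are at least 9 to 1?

Prior odds = 0.004/0.996 = 1/249.
Combined Bayes factor of the evidence already in hand = 2.1 × 1.6 = 3.36.
Odds after that evidence = (1/249) × 3.36 = 28/2075.
Target odds = 9.
Need 4.5ⁿ ≥ 9 ÷ (28/2075) = 18675/28.
4.5⁴ = 410.0625 falls short of 18675/28 but 4.5⁵ = 1845.28125 reaches it, so n = 5.

5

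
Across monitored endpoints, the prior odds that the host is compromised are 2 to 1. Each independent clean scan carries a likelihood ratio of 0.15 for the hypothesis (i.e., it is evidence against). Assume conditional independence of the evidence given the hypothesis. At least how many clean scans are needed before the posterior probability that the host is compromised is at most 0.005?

4

Prior odds = 2.
Likelihood ratio per clean scan = 0.15.
Target odds: 0.005 ÷ 0.995 = 1/199.
Need 2 × 0.15ⁿ ≤ 1/199, i.e. 0.15ⁿ ≤ 1/398.
0.15³ = 0.003375 is still above 1/398 but 0.15⁴ = 81/160000 is at or below it, so n = 4.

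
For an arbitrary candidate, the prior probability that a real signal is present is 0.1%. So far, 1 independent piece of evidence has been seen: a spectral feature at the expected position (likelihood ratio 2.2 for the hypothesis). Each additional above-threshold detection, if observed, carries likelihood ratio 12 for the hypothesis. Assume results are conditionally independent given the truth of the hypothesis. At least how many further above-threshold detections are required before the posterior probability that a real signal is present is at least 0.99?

Prior odds = 0.001/0.999 = 1/999.
Bayes factor of the evidence already in hand = 2.2.
Odds after that evidence = (1/999) × 2.2 = 11/4995.
Target odds = 0.99/0.01 = 99.
Need 12ⁿ ≥ 99 ÷ (11/4995) = 44955.
12⁴ = 20736 falls short of 44955 but 12⁵ = 248832 reaches it, so n = 5.

5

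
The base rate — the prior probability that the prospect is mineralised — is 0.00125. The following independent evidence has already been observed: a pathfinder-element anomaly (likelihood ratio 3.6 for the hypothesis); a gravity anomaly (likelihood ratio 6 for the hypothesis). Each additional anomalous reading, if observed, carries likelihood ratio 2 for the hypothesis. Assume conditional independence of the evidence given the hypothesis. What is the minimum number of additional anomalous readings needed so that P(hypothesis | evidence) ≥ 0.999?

16

Prior odds = 0.00125/0.99875 = 1/799.
Combined Bayes factor of the evidence already in hand = 3.6 × 6 = 21.6.
Odds after that evidence = (1/799) × 21.6 = 108/3995.
Target odds = 0.999/0.001 = 999.
Need 2ⁿ ≥ 999 ÷ (108/3995) = 36953.75.
2¹⁵ = 32768 falls short of 36953.75 but 2¹⁶ = 65536 reaches it, so n = 16.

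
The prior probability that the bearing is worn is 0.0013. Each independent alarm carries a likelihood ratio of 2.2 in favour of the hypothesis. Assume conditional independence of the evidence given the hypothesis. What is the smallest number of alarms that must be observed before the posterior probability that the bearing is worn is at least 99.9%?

Prior odds: 0.0013 ÷ 0.9987 = 13/9987.
Likelihood ratio per alarm = 2.2.
Target posterior odds = 0.999/0.001 = 999.
Need (13/9987) × 2.2ⁿ ≥ 999, i.e. 2.2ⁿ ≥ 9977013/13.
2.2¹⁷ ≈662500 falls short of 9977013/13 but 2.2¹⁸ ≈1.4575e+06 reaches it, so n = 18.

18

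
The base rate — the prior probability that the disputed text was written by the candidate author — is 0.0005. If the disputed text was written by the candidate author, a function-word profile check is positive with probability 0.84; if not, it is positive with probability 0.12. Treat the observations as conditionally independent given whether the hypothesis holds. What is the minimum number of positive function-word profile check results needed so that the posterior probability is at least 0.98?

Prior odds = 0.0005/0.9995 = 1/1999.
Likelihood ratio of a positive = 0.84/0.12 = 7.
Target odds: 0.98 ÷ 0.02 = 49.
Need (1/1999) × 7ⁿ ≥ 49, i.e. 7ⁿ ≥ 97951.
7⁵ = 16807 falls short of 97951 but 7⁶ = 117649 reaches it, so n = 6.

6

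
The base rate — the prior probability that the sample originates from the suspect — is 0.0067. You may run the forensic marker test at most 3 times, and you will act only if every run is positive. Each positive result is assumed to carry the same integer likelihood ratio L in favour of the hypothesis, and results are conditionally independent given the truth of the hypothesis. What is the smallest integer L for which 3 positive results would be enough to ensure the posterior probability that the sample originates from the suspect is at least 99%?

Prior odds = 0.0067/0.9933 = 67/9933.
Target odds = 0.99/0.01 = 99.
Need L³ ≥ 99 ÷ (67/9933) = 983367/67.
24³ = 13824 < 983367/67 ≤ 15625 = 25³, so L = 25.

25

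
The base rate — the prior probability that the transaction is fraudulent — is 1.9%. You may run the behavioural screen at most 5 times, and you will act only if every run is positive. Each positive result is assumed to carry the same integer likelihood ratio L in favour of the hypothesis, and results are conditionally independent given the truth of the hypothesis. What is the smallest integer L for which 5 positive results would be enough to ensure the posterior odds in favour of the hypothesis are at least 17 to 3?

Prior odds = 0.019/0.981 = 19/981.
Target odds = 17/3.
Need L⁵ ≥ 17/3 ÷ (19/981) = 5559/19.
3⁵ = 243 < 5559/19 ≤ 1024 = 4⁵, so L = 4.

4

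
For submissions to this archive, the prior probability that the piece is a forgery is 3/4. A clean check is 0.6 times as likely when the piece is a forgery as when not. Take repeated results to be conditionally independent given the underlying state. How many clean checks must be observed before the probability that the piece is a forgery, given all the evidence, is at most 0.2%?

Prior odds = 0.75/0.25 = 3.
Likelihood ratio per clean check = 0.6.
Target posterior odds = 0.002/0.998 = 1/499.
Need 3 × 0.6ⁿ ≤ 1/499, i.e. 0.6ⁿ ≤ 1/1497.
0.6¹⁴ ≈0.000783642 is still above 1/1497 but 0.6¹⁵ ≈0.000470185 is at or below it, so n = 15.

15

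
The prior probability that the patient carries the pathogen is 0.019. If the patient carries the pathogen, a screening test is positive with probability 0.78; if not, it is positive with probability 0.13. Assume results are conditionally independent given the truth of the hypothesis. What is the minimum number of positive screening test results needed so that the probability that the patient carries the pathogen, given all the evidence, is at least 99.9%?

Prior odds = 0.019/0.981 = 19/981.
Likelihood ratio of a positive = 0.78/0.13 = 6.
Target posterior odds = 0.999/0.001 = 999.
Need (19/981) × 6ⁿ ≥ 999, i.e. 6ⁿ ≥ 980019/19.
6⁶ = 46656 falls short of 980019/19 but 6⁷ = 279936 reaches it, so n = 7.

7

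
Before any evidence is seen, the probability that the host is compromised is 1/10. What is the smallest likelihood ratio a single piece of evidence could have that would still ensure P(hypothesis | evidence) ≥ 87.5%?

Prior odds = 0.1/0.9 = 1/9.
Target odds = 0.875/0.125 = 7.
Required Bayes factor = 7 ÷ (1/9) = 63.

63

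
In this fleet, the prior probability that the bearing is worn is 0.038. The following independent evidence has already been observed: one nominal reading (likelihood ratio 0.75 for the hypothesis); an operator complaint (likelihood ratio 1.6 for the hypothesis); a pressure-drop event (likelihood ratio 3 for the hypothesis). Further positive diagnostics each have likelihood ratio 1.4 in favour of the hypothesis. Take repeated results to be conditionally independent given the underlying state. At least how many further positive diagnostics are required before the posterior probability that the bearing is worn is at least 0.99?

20

Prior odds = 0.038/0.962 = 19/481.
Combined Bayes factor of the evidence already in hand = 0.75 × 1.6 × 3 = 3.6.
Odds after that evidence = (19/481) × 3.6 = 342/2405.
Target odds = 0.99/0.01 = 99.
Need 1.4ⁿ ≥ 99 ÷ (342/2405) = 26455/38.
1.4¹⁹ ≈597.63 falls short of 26455/38 but 1.4²⁰ ≈836.683 reaches it, so n = 20.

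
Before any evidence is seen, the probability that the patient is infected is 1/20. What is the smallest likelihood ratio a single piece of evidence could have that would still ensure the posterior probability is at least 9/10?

Prior odds = 0.05/0.95 = 1/19.
Target odds = 0.9/0.1 = 9.
Required Bayes factor = 9 ÷ (1/19) = 171.

171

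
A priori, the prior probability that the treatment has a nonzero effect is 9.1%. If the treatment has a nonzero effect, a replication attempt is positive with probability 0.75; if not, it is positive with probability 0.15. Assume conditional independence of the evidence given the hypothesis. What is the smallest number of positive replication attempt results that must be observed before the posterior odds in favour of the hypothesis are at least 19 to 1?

4

Prior odds = 0.091/0.909 = 91/909.
Likelihood ratio of a positive = 0.75/0.15 = 5.
Target odds = 19.
Need (91/909) × 5ⁿ ≥ 19, i.e. 5ⁿ ≥ 17271/91.
5³ = 125 falls short of 17271/91 but 5⁴ = 625 reaches it, so n = 4.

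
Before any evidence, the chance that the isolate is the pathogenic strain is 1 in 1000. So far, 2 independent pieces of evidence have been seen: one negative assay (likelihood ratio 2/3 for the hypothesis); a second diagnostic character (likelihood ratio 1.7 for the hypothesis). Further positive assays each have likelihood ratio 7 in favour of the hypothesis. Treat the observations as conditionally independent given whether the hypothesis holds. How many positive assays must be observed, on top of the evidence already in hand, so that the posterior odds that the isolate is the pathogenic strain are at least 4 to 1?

5

Prior odds = 0.001/0.999 = 1/999.
Combined Bayes factor of the evidence already in hand = (2/3) × 1.7 = 17/15.
Odds after that evidence = (1/999) × 17/15 = 17/14985.
Target odds = 4.
Need 7ⁿ ≥ 4 ÷ (17/14985) = 59940/17.
7⁴ = 2401 falls short of 59940/17 but 7⁵ = 16807 reaches it, so n = 5.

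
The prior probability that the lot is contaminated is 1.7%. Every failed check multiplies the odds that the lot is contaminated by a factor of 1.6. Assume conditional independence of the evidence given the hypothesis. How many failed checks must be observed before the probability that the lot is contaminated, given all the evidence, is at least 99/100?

19

Prior odds: 0.017 ÷ 0.983 = 17/983.
Likelihood ratio per failed check = 1.6.
Target odds: 0.99 ÷ 0.01 = 99.
Require 1.6ⁿ ≥ 99 ÷ (17/983) = 97317/17.
1.6¹⁸ ≈4722.37 falls short of 97317/17 but 1.6¹⁹ ≈7555.79 reaches it, so n = 19.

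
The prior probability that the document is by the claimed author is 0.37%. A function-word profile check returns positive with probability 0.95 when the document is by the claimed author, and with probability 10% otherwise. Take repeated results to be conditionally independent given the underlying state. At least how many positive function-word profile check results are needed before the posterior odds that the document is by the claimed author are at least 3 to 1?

3

Prior odds = 0.0037/0.9963 = 37/9963.
Likelihood ratio of a positive result = 0.95/0.1 = 9.5.
Target odds = 3.
Require 9.5ⁿ ≥ 3 ÷ (37/9963) = 29889/37.
9.5² = 90.25 falls short of 29889/37 but 9.5³ = 857.375 reaches it, so n = 3.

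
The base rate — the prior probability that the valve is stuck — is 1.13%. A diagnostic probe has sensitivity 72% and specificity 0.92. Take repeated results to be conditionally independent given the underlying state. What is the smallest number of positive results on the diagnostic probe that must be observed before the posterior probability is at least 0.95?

Prior odds = 0.0113/0.9887 = 113/9887.
False-positive rate = 1 − 0.92 = 0.08; likelihood ratio of a positive = 0.72/0.08 = 9.
Target posterior odds = 0.95/0.05 = 19.
Need (113/9887) × 9ⁿ ≥ 19, i.e. 9ⁿ ≥ 187853/113.
9³ = 729 falls short of 187853/113 but 9⁴ = 6561 reaches it, so n = 4.

4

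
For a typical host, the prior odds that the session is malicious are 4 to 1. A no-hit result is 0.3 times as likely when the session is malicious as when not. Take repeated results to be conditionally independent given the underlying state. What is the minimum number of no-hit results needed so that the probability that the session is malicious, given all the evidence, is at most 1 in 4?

Prior odds = 4.
Likelihood ratio per no-hit result = 0.3.
Target odds: 0.25 ÷ 0.75 = 1/3.
Need 4 × 0.3ⁿ ≤ 1/3, i.e. 0.3ⁿ ≤ 1/12.
0.3² = 0.09 is still above 1/12 but 0.3³ = 0.027 is at or below it, so n = 3.

3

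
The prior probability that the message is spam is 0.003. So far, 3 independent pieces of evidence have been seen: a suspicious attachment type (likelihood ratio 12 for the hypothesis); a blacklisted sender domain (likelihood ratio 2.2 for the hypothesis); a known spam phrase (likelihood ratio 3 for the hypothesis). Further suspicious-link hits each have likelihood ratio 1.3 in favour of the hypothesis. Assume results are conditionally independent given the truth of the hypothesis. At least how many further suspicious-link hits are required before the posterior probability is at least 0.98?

Prior odds = 0.003/0.997 = 3/997.
Combined Bayes factor of the evidence already in hand = 12 × 2.2 × 3 = 79.2.
Odds after that evidence = (3/997) × 79.2 = 1188/4985.
Target odds = 0.98/0.02 = 49.
Need 1.3ⁿ ≥ 49 ÷ (1188/4985) = 244265/1188.
1.3²⁰ ≈190.05 falls short of 244265/1188 but 1.3²¹ ≈247.065 reaches it, so n = 21.

21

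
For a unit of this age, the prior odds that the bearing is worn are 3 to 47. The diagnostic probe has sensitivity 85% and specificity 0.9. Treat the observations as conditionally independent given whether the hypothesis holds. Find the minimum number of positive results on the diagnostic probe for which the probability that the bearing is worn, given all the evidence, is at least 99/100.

Prior odds = 3/47.
False-positive rate = 1 − 0.9 = 0.1; likelihood ratio of a positive = 0.85/0.1 = 8.5.
Target odds: 0.99 ÷ 0.01 = 99.
Require 8.5ⁿ ≥ 99 ÷ (3/47) = 1551.
8.5³ = 614.125 falls short of 1551 but 8.5⁴ = 5220.0625 reaches it, so n = 4.

4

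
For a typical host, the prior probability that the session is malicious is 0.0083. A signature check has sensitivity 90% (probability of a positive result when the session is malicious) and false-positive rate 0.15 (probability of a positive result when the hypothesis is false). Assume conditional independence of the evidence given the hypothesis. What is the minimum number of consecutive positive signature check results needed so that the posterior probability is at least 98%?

5

Prior odds = 0.0083/0.9917 = 83/9917.
Likelihood ratio of a positive result = 0.9/0.15 = 6.
Target posterior odds = 0.98/0.02 = 49.
Require 6ⁿ ≥ 49 ÷ (83/9917) = 485933/83.
6⁴ = 1296 falls short of 485933/83 but 6⁵ = 7776 reaches it, so n = 5.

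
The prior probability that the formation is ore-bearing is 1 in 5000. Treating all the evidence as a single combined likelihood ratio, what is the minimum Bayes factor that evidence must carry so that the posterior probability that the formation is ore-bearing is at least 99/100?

Prior odds = 0.0002/0.9998 = 1/4999.
Target odds = 0.99/0.01 = 99.
Required Bayes factor = 99 ÷ (1/4999) = 494901.

494901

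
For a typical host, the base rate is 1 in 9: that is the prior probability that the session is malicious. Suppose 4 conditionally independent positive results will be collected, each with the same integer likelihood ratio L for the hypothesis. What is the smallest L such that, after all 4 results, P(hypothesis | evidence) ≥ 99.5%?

7

Prior odds = (1/9)/(8/9) = 0.125.
Target odds = 0.995/0.005 = 199.
Need L⁴ ≥ 199 ÷ 0.125 = 1592.
6⁴ = 1296 < 1592 ≤ 2401 = 7⁴, so L = 7.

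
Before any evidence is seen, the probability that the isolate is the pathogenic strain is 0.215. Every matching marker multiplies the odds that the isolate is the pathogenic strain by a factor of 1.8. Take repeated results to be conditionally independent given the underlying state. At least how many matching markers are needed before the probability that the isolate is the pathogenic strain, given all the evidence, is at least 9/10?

6

Prior odds = 0.215/0.785 = 43/157.
Likelihood ratio per matching marker = 1.8.
Target posterior odds = 0.9/0.1 = 9.
Require 1.8ⁿ ≥ 9 ÷ (43/157) = 1413/43.
1.8⁵ = 18.89568 falls short of 1413/43 but 1.8⁶ = 531441/15625 reaches it, so n = 6.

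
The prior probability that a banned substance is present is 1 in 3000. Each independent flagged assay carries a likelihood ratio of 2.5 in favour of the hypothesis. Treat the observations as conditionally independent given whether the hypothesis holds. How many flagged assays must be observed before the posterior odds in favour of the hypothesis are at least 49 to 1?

13

Prior odds = (1/3000)/(2999/3000) = 1/2999.
Likelihood ratio per flagged assay = 2.5.
Target odds = 49.
Require 2.5ⁿ ≥ 49 ÷ (1/2999) = 146951.
2.5¹² = 244140625/4096 falls short of 146951 but 2.5¹³ ≈149012 reaches it, so n = 13.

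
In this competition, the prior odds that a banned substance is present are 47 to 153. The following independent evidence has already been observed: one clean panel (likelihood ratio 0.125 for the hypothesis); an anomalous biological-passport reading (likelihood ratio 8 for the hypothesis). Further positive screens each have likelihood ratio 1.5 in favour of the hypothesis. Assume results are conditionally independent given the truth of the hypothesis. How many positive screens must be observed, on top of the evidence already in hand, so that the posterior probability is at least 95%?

11

Prior odds = 47/153.
Combined Bayes factor of the evidence already in hand = 0.125 × 8 = 1.
Odds after that evidence = (47/153) × 1 = 47/153.
Target odds = 0.95/0.05 = 19.
Need 1.5ⁿ ≥ 19 ÷ (47/153) = 2907/47.
1.5¹⁰ = 59049/1024 falls short of 2907/47 but 1.5¹¹ = 177147/2048 reaches it, so n = 11.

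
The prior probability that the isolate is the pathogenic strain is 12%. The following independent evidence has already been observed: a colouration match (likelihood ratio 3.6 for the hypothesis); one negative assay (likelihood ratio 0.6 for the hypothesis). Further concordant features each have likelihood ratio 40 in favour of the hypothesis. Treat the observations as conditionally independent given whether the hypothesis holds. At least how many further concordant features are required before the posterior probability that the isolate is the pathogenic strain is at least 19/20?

2

Prior odds = 0.12/0.88 = 3/22.
Combined Bayes factor of the evidence already in hand = 3.6 × 0.6 = 2.16.
Odds after that evidence = (3/22) × 2.16 = 81/275.
Target odds = 0.95/0.05 = 19.
Need 40ⁿ ≥ 19 ÷ (81/275) = 5225/81.
40¹ = 40 falls short of 5225/81 but 40² = 1600 reaches it, so n = 2.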